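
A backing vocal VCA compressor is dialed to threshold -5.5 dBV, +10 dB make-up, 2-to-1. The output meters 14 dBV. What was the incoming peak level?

Stripping the +10 dB make-up gives 4 dBV at the gain stage.
Post-compression overshoot = 4 − (-5.5) = 9.5 dB.
Input overshoot = R × output overshoot = 19 dB → input = -5.5 + 19 = 13.5 dBV.

13.5 dBV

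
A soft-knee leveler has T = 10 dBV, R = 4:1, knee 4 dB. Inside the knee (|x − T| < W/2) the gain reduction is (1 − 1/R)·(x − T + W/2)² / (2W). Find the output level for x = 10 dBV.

x − T + W/2 = 10 − 10 + 2 = 2.
GR = (1 − 1/4) × 2² / 8 = 0.75 × 4 / 8 = 0.375 dB.
Output = 10 − 0.375 = 9.625 dBV.

9.625 dBV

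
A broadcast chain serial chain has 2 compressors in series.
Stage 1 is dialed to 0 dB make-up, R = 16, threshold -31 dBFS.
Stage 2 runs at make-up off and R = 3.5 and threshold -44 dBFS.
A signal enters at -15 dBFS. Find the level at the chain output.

-40 dBFS

Stage 1: -15 dBFS is 16 dB over -31 dBFS; at 16:1 that becomes 1 dB over, giving -30 dBFS.
Stage 2: overshoot 14 dB → 14/3.5 = 4 dB → -40 dBFS.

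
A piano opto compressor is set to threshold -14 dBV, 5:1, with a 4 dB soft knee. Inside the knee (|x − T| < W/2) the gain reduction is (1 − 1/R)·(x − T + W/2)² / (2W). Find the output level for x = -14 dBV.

-14.4 dBV

x − T + W/2 = -14 − (-14) + 2 = 2.
GR = (1 − 1/5) × 2² / 8 = 0.8 × 4 / 8 = 0.4 dB.
Output = -14 − 0.4 = -14.4 dBV.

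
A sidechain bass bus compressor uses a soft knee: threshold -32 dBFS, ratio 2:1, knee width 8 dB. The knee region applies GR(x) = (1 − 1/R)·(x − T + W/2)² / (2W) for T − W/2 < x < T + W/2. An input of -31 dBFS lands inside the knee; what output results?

-31.78125 dBFS

x − T + W/2 = -31 − (-32) + 4 = 5.
GR = (1 − 1/2) × 5² / 16 = 0.5 × 25 / 16 = 0.78125 dB.
Output = -31 − 0.78125 = -31.78125 dBFS.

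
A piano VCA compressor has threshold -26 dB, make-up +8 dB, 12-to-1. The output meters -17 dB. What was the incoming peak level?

-14 dB

Remove make-up: -17 − 8 = -25 dB.
The compressed level sits -25 − (-26) = 1 dB over threshold.
Before 12:1 compression the overshoot was 1 × 12 = 12 dB, so input = -26 + 12 = -14 dB.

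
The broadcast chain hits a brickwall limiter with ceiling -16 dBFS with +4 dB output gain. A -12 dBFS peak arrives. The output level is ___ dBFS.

A brickwall limiter is an ∞:1 compressor: any input above the ceiling is clamped to -16 dBFS.
Output gain then adds 4 dB: -16 + 4 = -12 dBFS.

-12 dBFS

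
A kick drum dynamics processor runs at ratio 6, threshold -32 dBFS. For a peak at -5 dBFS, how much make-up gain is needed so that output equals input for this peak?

Overshoot 27 dB → 27/6 = 4.5 dB after compression, so the compressed level is -32 + 4.5 = -27.5 dBFS.
Make-up = target − compressed = -5 − (-27.5) = 22.5 dB.

22.5 dB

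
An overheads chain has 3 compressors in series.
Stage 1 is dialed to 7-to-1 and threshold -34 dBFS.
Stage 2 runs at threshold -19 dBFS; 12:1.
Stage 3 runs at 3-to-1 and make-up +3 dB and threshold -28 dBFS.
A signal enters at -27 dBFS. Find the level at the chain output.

Stage 1: -27 dBFS is 7 dB over -34 dBFS; at 7:1 that becomes 1 dB over, giving -33 dBFS.
Stage 2: -33 dBFS ≤ -19 dBFS, so stage 2 doesn't engage; output -33 dBFS.
Stage 3: below threshold (-33 ≤ -28); passes unchanged; make-up brings it to -30 dBFS.

-30 dBFS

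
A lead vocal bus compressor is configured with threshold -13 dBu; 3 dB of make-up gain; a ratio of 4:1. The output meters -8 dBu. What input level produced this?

Before make-up, the level was -8 − 3 = -11 dBu.
That's 2 dB above the -13 dBu threshold.
Before 4:1 compression the overshoot was 2 × 4 = 8 dB, so input = -13 + 8 = -5 dBu.

-5 dBu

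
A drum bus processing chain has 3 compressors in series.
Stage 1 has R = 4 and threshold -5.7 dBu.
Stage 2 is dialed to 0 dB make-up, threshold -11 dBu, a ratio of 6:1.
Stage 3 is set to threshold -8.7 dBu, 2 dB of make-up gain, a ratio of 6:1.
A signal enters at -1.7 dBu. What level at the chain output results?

Stage 1: overshoot 4 dB → 4/4 = 1 dB → -4.7 dBu.
Stage 2: overshoot 6.3 dB → 6.3/6 = 1.05 dB → -9.95 dBu.
Stage 3: -9.95 dBu ≤ -8.7 dBu, so stage 3 doesn't engage; make-up brings it to -7.95 dBu.

-7.95 dBu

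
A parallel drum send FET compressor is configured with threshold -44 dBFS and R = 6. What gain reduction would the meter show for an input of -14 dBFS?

Overshoot = -14 − (-44) = 30 dB.
After 6:1 compression the overshoot becomes 30/6 = 5 dB.
GR = overshoot in − overshoot out = 30 − 5 = 25 dB.

25 dB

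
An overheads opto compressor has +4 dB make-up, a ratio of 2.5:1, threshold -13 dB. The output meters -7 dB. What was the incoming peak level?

-8 dB

Stripping the +4 dB make-up gives -11 dB at the gain stage.
The compressed level sits -11 − (-13) = 2 dB over threshold.
Before 2.5:1 compression the overshoot was 2 × 2.5 = 5 dB, so input = -13 + 5 = -8 dB.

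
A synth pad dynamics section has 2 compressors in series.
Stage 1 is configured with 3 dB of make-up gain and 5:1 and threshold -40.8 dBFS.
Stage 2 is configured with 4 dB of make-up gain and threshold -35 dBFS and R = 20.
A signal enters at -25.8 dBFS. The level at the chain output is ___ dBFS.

-30.99 dBFS

Stage 1: overshoot 15 dB → 15/5 = 3 dB → -37.8 dBFS; +3 dB make-up → -34.8 dBFS.
Stage 2: -34.8 dBFS is 0.2 dB over -35 dBFS; at 20:1 that becomes 0.01 dB over, giving -34.99 dBFS; +4 dB make-up → -30.99 dBFS.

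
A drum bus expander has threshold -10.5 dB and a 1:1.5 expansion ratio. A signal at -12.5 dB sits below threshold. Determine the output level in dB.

Undershoot = (-10.5) − (-12.5) = 2 dB.
At 1:1.5, that expands to 3 dB under threshold.
Output = -10.5 − 3 = -13.5 dB.

-13.5 dB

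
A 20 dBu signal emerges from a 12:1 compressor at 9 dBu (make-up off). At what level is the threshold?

Let T be the threshold. Output overshoot = (input overshoot)/R, so 9 − T = (20 − T)/12.
12·(9 − T) = 20 − T → 11·T = 108 − 20 = 88.
T = 88/11 = 8 dBu.

8 dBu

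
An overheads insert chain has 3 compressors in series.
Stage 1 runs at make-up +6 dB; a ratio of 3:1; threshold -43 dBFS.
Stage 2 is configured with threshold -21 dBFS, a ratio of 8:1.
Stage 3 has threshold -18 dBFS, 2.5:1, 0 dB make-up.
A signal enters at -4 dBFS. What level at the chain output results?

Stage 1: overshoot 39 dB → 39/3 = 13 dB → -30 dBFS; +6 dB make-up → -24 dBFS.
Stage 2: -24 dBFS is at or below the -21 dBFS threshold — no compression; output -24 dBFS.
Stage 3: below threshold (-24 ≤ -18); passes unchanged; output -24 dBFS.

-24 dBFS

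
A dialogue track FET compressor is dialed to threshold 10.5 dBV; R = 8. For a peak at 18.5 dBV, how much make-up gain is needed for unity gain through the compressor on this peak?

The peak compresses to 10.5 + 8/8 = 11.5 dBV.
To reach 18.5 dBV requires 18.5 − 11.5 = 7 dB of make-up.

7 dB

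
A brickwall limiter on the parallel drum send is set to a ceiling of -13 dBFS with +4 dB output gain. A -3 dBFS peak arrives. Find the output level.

At ∞:1, everything above -13 dBFS is held at the ceiling.
Output gain then adds 4 dB: -13 + 4 = -9 dBFS.

-9 dBFS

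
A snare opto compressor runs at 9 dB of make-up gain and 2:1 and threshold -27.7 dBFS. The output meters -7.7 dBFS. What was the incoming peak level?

-5.7 dBFS

Before make-up, the level was -7.7 − 9 = -16.7 dBFS.
The compressed level sits -16.7 − (-27.7) = 11 dB over threshold.
Undo the ratio: input overshoot = 11 × 2 = 22 dB, giving input = -5.7 dBFS.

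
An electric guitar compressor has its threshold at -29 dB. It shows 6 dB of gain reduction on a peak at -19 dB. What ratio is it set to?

Input overshoot = -19 − (-29) = 10 dB.
Output overshoot = 10 − 6 = 4 dB.
Ratio = input overshoot / output overshoot = 10 / 4 = 2.5.

2.5:1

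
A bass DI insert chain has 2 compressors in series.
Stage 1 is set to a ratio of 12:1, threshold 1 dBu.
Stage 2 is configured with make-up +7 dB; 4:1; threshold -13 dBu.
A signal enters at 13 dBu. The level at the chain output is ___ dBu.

-2.25 dBu

Stage 1: 13 dBu is 12 dB over 1 dBu; at 12:1 that becomes 1 dB over, giving 2 dBu.
Stage 2: 2 dBu is 15 dB over -13 dBu; at 4:1 that becomes 3.75 dB over, giving -9.25 dBu; +7 dB make-up → -2.25 dBu.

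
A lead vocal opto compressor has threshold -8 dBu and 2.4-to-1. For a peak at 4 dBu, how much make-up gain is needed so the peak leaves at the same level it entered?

7 dB

The peak compresses to -8 + 12/2.4 = -3 dBu.
To reach 4 dBu requires 4 − (-3) = 7 dB of make-up.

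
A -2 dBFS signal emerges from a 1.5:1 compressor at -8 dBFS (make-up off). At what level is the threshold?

-20 dBFS

Input is 18 dB above T (since output overshoot × R = input overshoot: (-8 − T)·1.5 = -2 − T gives T = -20 dBFS).
Check: -20 + (-2 − (-20))/1.5 = -20 + 12 = -8 dBFS. ✓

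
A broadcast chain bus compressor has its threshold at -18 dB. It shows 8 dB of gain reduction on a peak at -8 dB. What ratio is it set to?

Input overshoot = -8 − (-18) = 10 dB.
Output overshoot = 10 − 8 = 2 dB.
Ratio = input overshoot / output overshoot = 10 / 2 = 5.

5:1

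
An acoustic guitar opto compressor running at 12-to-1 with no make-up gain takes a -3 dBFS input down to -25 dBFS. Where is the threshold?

-27 dBFS

Gain reduction = -3 − (-25) = 22 dB; output overshoot = GR / (R − 1) = 22 / 11 = 2 dB.
Threshold = output − output overshoot = -25 − 2 = -27 dBFS.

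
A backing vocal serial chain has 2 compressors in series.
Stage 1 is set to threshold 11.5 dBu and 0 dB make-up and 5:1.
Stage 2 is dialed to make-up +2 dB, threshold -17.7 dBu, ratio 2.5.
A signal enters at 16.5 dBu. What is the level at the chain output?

-3.62 dBu

Stage 1: 16.5 dBu is 5 dB over 11.5 dBu; at 5:1 that becomes 1 dB over, giving 12.5 dBu.
Stage 2: 30.2 dB above -17.7 dBu, reduced 2.5:1 to 12.08 dB above → -5.62 dBu; +2 dB make-up → -3.62 dBu.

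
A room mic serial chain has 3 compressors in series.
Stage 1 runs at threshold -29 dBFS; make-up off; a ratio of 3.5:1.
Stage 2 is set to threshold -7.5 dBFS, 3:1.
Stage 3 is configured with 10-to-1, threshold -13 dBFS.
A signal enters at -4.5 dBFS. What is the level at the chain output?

Stage 1: -4.5 dBFS is 24.5 dB over -29 dBFS; at 3.5:1 that becomes 7 dB over, giving -22 dBFS.
Stage 2: -22 dBFS is at or below the -7.5 dBFS threshold — no compression; output -22 dBFS.
Stage 3: below threshold (-22 ≤ -13); passes unchanged; output -22 dBFS.

-22 dBFS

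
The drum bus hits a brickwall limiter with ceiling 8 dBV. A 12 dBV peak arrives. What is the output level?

8 dBV

At ∞:1, everything above 8 dBV is held at the ceiling.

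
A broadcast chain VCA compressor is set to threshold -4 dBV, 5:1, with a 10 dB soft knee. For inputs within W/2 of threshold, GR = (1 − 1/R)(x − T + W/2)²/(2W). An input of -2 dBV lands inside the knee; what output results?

x − T + W/2 = -2 − (-4) + 5 = 7.
GR = (1 − 1/5) × 7² / 20 = 0.8 × 49 / 20 = 1.96 dB.
Output = -2 − 1.96 = -3.96 dBV.

-3.96 dBV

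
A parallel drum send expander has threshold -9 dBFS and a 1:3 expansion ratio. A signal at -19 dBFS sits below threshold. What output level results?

The input is 10 dB below the -9 dBFS threshold.
A 1:3 expander multiplies undershoot by 3: 10 × 3 = 30 dB below threshold.
Output = -9 − 30 = -39 dBFS.

-39 dBFS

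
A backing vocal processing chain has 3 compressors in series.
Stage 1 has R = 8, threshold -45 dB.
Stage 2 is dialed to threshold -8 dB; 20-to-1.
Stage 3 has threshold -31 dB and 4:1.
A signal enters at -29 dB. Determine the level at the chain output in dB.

Stage 1: overshoot 16 dB → 16/8 = 2 dB → -43 dB.
Stage 2: -43 dB is at or below the -8 dB threshold — no compression; output -43 dB.
Stage 3: -43 dB ≤ -31 dB, so stage 3 doesn't engage; output -43 dB.

-43 dB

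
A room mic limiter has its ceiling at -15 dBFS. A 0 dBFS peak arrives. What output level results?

-15 dBFS

At ∞:1, everything above -15 dBFS is held at the ceiling.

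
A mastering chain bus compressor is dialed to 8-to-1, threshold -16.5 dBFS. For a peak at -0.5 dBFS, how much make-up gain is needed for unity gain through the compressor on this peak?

14 dB

Overshoot 16 dB → 16/8 = 2 dB after compression, so the compressed level is -16.5 + 2 = -14.5 dBFS.
Make-up = target − compressed = -0.5 − (-14.5) = 14 dB.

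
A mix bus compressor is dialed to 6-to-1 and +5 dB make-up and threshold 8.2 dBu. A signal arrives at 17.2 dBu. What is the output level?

17.2 dBu sits 9 dB over threshold.
The 9 dB excess becomes 1.5 dB after 6:1 reduction.
So the level is 8.2 + 1.5 = 9.7 dBu; make-up adds 5 dB, giving 14.7 dBu.

14.7 dBu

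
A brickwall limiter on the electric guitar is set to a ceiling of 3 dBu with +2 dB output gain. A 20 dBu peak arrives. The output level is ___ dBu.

5 dBu

A brickwall limiter is an ∞:1 compressor: any input above the ceiling is clamped to 3 dBu.
Output gain then adds 2 dB: 3 + 2 = 5 dBu.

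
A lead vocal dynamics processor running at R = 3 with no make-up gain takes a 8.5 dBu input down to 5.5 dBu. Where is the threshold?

4 dBu

Input is 4.5 dB above T (since output overshoot × R = input overshoot: (5.5 − T)·3 = 8.5 − T gives T = 4 dBu).
Check: 4 + (8.5 − 4)/3 = 4 + 1.5 = 5.5 dBu. ✓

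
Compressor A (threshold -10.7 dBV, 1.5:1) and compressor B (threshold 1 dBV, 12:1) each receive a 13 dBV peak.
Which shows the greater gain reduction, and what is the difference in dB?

B, by 3.1 dB

A: overshoot 23.7 dB → output overshoot 15.8 dB → GR 7.9 dB.
B: overshoot 12 dB → output overshoot 1 dB → GR 11 dB.
B reduces 3.1 dB more.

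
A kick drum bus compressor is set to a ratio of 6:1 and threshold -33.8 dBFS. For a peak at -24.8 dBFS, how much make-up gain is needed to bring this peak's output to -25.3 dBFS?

Without make-up, output = threshold + overshoot/6 = -33.8 + 1.5 = -32.3 dBFS.
Gap to target: 7 dB.

7 dB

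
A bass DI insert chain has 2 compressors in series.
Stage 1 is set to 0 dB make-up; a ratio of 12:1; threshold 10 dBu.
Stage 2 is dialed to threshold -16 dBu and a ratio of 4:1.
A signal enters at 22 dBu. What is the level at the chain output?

-9.25 dBu

Stage 1: overshoot 12 dB → 12/12 = 1 dB → 11 dBu.
Stage 2: 11 dBu is 27 dB over -16 dBu; at 4:1 that becomes 6.75 dB over, giving -9.25 dBu.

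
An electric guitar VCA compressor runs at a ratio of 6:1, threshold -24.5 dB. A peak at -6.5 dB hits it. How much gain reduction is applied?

Overshoot = -6.5 − (-24.5) = 18 dB.
At 6:1, output sits 18/6 = 3 dB above threshold.
Gain reduction = 18 − 3 = 15 dB.

15 dB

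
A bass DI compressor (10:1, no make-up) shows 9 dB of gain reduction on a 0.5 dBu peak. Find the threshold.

Gain reduction = 0.5 − (-8.5) = 9 dB; output overshoot = GR / (R − 1) = 9 / 9 = 1 dB.
Threshold = output − output overshoot = -8.5 − 1 = -9.5 dBu.

-9.5 dBu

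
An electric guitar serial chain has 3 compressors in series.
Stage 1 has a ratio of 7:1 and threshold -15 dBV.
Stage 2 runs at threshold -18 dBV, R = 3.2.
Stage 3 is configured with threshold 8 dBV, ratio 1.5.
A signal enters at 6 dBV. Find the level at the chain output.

Stage 1: overshoot 21 dB → 21/7 = 3 dB → -12 dBV.
Stage 2: overshoot 6 dB → 6/3.2 = 1.875 dB → -16.125 dBV.
Stage 3: -16.125 dBV is at or below the 8 dBV threshold — no compression; output -16.125 dBV.

-16.125 dBV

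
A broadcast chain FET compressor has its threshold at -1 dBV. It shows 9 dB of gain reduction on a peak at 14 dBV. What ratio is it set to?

2.5:1

Input overshoot = 14 − (-1) = 15 dB.
Output overshoot = 15 − 9 = 6 dB.
Ratio = input overshoot / output overshoot = 15 / 6 = 2.5.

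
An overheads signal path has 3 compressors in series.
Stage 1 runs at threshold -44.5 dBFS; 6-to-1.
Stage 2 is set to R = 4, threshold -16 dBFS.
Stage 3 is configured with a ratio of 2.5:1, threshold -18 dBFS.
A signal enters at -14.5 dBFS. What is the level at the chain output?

Stage 1: -14.5 dBFS is 30 dB over -44.5 dBFS; at 6:1 that becomes 5 dB over, giving -39.5 dBFS.
Stage 2: -39.5 dBFS ≤ -16 dBFS, so stage 2 doesn't engage; output -39.5 dBFS.
Stage 3: -39.5 dBFS is at or below the -18 dBFS threshold — no compression; output -39.5 dBFS.

-39.5 dBFS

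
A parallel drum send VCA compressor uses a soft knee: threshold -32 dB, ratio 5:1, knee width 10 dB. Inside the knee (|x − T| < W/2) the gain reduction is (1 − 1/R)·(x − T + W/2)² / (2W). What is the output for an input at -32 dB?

x − T + W/2 = -32 − (-32) + 5 = 5.
GR = (1 − 1/5) × 5² / 20 = 0.8 × 25 / 20 = 1 dB.
Output = -32 − 1 = -33 dB.

-33 dB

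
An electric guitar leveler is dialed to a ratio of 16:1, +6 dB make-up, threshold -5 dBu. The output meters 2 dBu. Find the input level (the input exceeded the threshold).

Remove make-up: 2 − 6 = -4 dBu.
Post-compression overshoot = -4 − (-5) = 1 dB.
Before 16:1 compression the overshoot was 1 × 16 = 16 dB, so input = -5 + 16 = 11 dBu.

11 dBu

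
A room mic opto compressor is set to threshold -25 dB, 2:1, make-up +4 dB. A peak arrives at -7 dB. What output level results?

-12 dB

-7 dB sits 18 dB over threshold.
At 2:1 the overshoot is divided by 2, leaving 9 dB above threshold.
Output = -25 + 9 = -16 dB; make-up adds 4 dB, giving -12 dB.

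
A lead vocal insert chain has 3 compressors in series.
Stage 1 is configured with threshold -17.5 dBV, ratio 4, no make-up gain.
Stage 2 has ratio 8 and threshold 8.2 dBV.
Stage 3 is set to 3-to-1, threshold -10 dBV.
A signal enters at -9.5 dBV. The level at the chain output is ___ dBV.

-15.5 dBV

Stage 1: overshoot 8 dB → 8/4 = 2 dB → -15.5 dBV.
Stage 2: -15.5 dBV is at or below the 8.2 dBV threshold — no compression; output -15.5 dBV.
Stage 3: -15.5 dBV is at or below the -10 dBV threshold — no compression; output -15.5 dBV.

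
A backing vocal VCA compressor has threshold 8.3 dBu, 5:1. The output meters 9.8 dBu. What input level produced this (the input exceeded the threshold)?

15.8 dBu

That's 1.5 dB above the 8.3 dBu threshold.
Before 5:1 compression the overshoot was 1.5 × 5 = 7.5 dB, so input = 8.3 + 7.5 = 15.8 dBu.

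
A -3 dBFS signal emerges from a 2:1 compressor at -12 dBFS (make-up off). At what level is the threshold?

-21 dBFS

Input is 18 dB above T (since output overshoot × R = input overshoot: (-12 − T)·2 = -3 − T gives T = -21 dBFS).
Check: -21 + (-3 − (-21))/2 = -21 + 9 = -12 dBFS. ✓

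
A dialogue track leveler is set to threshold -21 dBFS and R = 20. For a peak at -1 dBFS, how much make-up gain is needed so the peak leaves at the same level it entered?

Overshoot 20 dB → 20/20 = 1 dB after compression, so the compressed level is -21 + 1 = -20 dBFS.
Make-up = target − compressed = -1 − (-20) = 19 dB.

19 dB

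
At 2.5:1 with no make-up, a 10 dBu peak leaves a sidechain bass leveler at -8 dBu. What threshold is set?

Let T be the threshold. Output overshoot = (input overshoot)/R, so -8 − T = (10 − T)/2.5.
2.5·(-8 − T) = 10 − T → 1.5·T = -20 − 10 = -30.
T = -30/1.5 = -20 dBu.

-20 dBu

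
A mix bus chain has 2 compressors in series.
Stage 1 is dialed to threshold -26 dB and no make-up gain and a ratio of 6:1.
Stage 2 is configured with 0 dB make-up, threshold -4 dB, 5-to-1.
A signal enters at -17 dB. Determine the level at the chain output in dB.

-24.5 dB

Stage 1: -17 dB is 9 dB over -26 dB; at 6:1 that becomes 1.5 dB over, giving -24.5 dB.
Stage 2: -24.5 dB is at or below the -4 dB threshold — no compression; output -24.5 dB.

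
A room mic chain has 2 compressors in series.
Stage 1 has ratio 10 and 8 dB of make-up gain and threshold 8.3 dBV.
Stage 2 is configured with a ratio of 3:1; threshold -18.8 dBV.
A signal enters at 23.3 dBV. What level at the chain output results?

-6.6 dBV

Stage 1: overshoot 15 dB → 15/10 = 1.5 dB → 9.8 dBV; +8 dB make-up → 17.8 dBV.
Stage 2: overshoot 36.6 dB → 36.6/3 = 12.2 dB → -6.6 dBV.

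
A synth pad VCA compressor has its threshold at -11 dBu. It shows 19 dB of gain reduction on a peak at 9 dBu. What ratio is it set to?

20:1

Input overshoot = 9 − (-11) = 20 dB.
Output overshoot = 20 − 19 = 1 dB.
Ratio = input overshoot / output overshoot = 20 / 1 = 20.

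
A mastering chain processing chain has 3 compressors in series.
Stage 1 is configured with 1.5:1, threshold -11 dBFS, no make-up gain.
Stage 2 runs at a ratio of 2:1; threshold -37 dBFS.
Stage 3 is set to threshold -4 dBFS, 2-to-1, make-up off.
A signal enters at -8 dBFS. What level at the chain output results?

-23 dBFS

Stage 1: overshoot 3 dB → 3/1.5 = 2 dB → -9 dBFS.
Stage 2: overshoot 28 dB → 28/2 = 14 dB → -23 dBFS.
Stage 3: -23 dBFS ≤ -4 dBFS, so stage 3 doesn't engage; output -23 dBFS.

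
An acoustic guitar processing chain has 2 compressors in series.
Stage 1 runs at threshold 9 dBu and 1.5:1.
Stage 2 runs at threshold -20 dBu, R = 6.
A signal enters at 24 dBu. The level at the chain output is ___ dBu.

-13.5 dBu

Stage 1: 24 dBu is 15 dB over 9 dBu; at 1.5:1 that becomes 10 dB over, giving 19 dBu.
Stage 2: 19 dBu is 39 dB over -20 dBu; at 6:1 that becomes 6.5 dB over, giving -13.5 dBu.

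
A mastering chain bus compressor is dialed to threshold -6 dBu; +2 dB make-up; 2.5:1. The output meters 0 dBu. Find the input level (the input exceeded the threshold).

Remove make-up: 0 − 2 = -2 dBu.
The compressed level sits -2 − (-6) = 4 dB over threshold.
Input overshoot = R × output overshoot = 10 dB → input = -6 + 10 = 4 dBu.

4 dBu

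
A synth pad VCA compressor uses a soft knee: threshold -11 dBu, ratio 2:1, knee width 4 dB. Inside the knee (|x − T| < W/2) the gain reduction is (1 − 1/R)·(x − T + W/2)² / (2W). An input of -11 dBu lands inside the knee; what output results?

x − T + W/2 = -11 − (-11) + 2 = 2.
GR = (1 − 1/2) × 2² / 8 = 0.5 × 4 / 8 = 0.25 dB.
Output = -11 − 0.25 = -11.25 dBu.

-11.25 dBu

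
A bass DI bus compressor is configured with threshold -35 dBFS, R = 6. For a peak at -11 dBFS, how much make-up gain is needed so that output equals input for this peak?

The peak compresses to -35 + 24/6 = -31 dBFS.
To reach -11 dBFS requires -11 − (-31) = 20 dB of make-up.

20 dB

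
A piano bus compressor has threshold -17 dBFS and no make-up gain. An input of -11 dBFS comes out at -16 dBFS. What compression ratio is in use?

6:1

Input overshoot = -11 − (-17) = 6 dB; output overshoot = -16 − (-17) = 1 dB.
Ratio = 6 / 1 = 6.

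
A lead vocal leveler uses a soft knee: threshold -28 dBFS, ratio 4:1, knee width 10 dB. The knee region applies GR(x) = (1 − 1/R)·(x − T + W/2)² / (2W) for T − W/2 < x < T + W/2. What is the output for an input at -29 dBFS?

x − T + W/2 = -29 − (-28) + 5 = 4.
GR = (1 − 1/4) × 4² / 20 = 0.75 × 16 / 20 = 0.6 dB.
Output = -29 − 0.6 = -29.6 dBFS.

-29.6 dBFS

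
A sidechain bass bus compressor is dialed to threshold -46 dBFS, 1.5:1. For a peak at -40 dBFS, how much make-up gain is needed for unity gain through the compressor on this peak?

2 dB

The peak compresses to -46 + 6/1.5 = -42 dBFS.
To reach -40 dBFS requires -40 − (-42) = 2 dB of make-up.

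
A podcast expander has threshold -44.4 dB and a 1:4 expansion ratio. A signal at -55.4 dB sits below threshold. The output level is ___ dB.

The input is 11 dB below the -44.4 dB threshold.
A 1:4 expander multiplies undershoot by 4: 11 × 4 = 44 dB below threshold.
Output = -44.4 − 44 = -88.4 dB.

-88.4 dB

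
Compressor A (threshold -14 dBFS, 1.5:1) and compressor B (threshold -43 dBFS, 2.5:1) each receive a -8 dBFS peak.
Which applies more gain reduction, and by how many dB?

B, by 19 dB

A: overshoot 6 dB → output overshoot 4 dB → GR 2 dB.
B: overshoot 35 dB → output overshoot 14 dB → GR 21 dB.
Difference: 19 dB in favour of B.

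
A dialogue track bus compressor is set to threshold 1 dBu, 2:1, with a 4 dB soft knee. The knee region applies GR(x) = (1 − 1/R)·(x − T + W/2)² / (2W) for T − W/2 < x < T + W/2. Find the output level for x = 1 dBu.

x − T + W/2 = 1 − 1 + 2 = 2.
GR = (1 − 1/2) × 2² / 8 = 0.5 × 4 / 8 = 0.25 dB.
Output = 1 − 0.25 = 0.75 dBu.

0.75 dBu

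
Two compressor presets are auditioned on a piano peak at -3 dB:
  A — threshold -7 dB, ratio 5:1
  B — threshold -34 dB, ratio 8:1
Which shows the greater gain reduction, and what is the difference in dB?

B, by 23.925 dB

A: 4 dB over, compressed to 0.8 dB over, so 3.2 dB of GR.
B: 31 dB over, compressed to 3.875 dB over, so 27.125 dB of GR.
Difference: 23.925 dB in favour of B.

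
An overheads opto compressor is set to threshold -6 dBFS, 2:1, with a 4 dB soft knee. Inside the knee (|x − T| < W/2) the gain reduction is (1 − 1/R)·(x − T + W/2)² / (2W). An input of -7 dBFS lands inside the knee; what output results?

x − T + W/2 = -7 − (-6) + 2 = 1.
GR = (1 − 1/2) × 1² / 8 = 0.5 × 1 / 8 = 0.0625 dB.
Output = -7 − 0.0625 = -7.0625 dBFS.

-7.0625 dBFS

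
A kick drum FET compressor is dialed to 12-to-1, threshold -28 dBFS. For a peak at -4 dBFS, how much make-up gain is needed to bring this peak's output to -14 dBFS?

12 dB

The peak compresses to -28 + 24/12 = -26 dBFS.
To reach -14 dBFS requires -14 − (-26) = 12 dB of make-up.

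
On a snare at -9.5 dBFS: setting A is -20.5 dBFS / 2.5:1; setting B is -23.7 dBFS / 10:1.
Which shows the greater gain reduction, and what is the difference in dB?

A: overshoot 11 dB → output overshoot 4.4 dB → GR 6.6 dB.
B: overshoot 14.2 dB → output overshoot 1.42 dB → GR 12.78 dB.
Difference: 6.18 dB in favour of B.

B, by 6.18 dB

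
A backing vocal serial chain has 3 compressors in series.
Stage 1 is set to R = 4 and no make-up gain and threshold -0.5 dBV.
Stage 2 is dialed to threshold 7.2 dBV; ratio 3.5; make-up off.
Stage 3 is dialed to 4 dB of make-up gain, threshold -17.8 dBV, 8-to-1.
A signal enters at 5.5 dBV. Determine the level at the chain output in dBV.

Stage 1: 5.5 dBV is 6 dB over -0.5 dBV; at 4:1 that becomes 1.5 dB over, giving 1 dBV.
Stage 2: 1 dBV is at or below the 7.2 dBV threshold — no compression; output 1 dBV.
Stage 3: 18.8 dB above -17.8 dBV, reduced 8:1 to 2.35 dB above → -15.45 dBV; +4 dB make-up → -11.45 dBV.

-11.45 dBV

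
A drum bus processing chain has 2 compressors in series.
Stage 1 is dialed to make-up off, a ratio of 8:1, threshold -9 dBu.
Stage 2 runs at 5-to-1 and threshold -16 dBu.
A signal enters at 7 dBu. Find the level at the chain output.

-14.2 dBu

Stage 1: overshoot 16 dB → 16/8 = 2 dB → -7 dBu.
Stage 2: -7 dBu is 9 dB over -16 dBu; at 5:1 that becomes 1.8 dB over, giving -14.2 dBu.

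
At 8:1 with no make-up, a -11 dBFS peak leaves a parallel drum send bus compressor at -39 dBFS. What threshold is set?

Input is 32 dB above T (since output overshoot × R = input overshoot: (-39 − T)·8 = -11 − T gives T = -43 dBFS).
Check: -43 + (-11 − (-43))/8 = -43 + 4 = -39 dBFS. ✓

-43 dBFS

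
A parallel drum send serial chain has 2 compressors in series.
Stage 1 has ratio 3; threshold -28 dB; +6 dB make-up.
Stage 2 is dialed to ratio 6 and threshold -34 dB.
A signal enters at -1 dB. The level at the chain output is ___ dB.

Stage 1: 27 dB above -28 dB, reduced 3:1 to 9 dB above → -19 dB; +6 dB make-up → -13 dB.
Stage 2: 21 dB above -34 dB, reduced 6:1 to 3.5 dB above → -30.5 dB.

-30.5 dB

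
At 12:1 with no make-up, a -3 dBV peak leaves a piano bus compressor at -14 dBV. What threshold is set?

-15 dBV

Input is 12 dB above T (since output overshoot × R = input overshoot: (-14 − T)·12 = -3 − T gives T = -15 dBV).
Check: -15 + (-3 − (-15))/12 = -15 + 1 = -14 dBV. ✓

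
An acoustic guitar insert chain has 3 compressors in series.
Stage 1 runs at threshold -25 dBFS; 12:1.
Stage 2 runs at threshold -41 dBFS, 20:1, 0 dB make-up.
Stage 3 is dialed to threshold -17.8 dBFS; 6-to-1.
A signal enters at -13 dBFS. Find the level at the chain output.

-40.15 dBFS

Stage 1: 12 dB above -25 dBFS, reduced 12:1 to 1 dB above → -24 dBFS.
Stage 2: -24 dBFS is 17 dB over -41 dBFS; at 20:1 that becomes 0.85 dB over, giving -40.15 dBFS.
Stage 3: below threshold (-40.15 ≤ -17.8); passes unchanged; output -40.15 dBFS.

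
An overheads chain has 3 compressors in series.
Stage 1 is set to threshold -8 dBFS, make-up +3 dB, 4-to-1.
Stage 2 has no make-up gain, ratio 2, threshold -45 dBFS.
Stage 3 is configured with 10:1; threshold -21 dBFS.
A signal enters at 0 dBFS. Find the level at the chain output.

Stage 1: overshoot 8 dB → 8/4 = 2 dB → -6 dBFS; +3 dB make-up → -3 dBFS.
Stage 2: -3 dBFS is 42 dB over -45 dBFS; at 2:1 that becomes 21 dB over, giving -24 dBFS.
Stage 3: below threshold (-24 ≤ -21); passes unchanged; output -24 dBFS.

-24 dBFS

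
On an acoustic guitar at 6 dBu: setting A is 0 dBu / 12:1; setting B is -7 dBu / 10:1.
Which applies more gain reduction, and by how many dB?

B, by 6.2 dB

A: 6 dB over, compressed to 0.5 dB over, so 5.5 dB of GR.
B: 13 dB over, compressed to 1.3 dB over, so 11.7 dB of GR.
B applies 6.2 dB more gain reduction.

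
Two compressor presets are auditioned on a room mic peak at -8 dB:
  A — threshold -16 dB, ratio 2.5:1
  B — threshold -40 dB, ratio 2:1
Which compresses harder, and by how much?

A: overshoot 8 dB → output overshoot 3.2 dB → GR 4.8 dB.
B: overshoot 32 dB → output overshoot 16 dB → GR 16 dB.
B applies 11.2 dB more gain reduction.

B, by 11.2 dB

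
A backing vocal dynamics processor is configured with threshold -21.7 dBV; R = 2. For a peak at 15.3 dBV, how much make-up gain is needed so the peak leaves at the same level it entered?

18.5 dB

Overshoot 37 dB → 37/2 = 18.5 dB after compression, so the compressed level is -21.7 + 18.5 = -3.2 dBV.
Make-up = target − compressed = 15.3 − (-3.2) = 18.5 dB.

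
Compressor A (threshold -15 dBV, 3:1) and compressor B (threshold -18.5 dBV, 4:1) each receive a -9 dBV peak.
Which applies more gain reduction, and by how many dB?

B, by 3.125 dB

A: GR = 6 − 6/3 = 4 dB.
B: GR = 9.5 − 9.5/4 = 7.125 dB.
Difference: 3.125 dB in favour of B.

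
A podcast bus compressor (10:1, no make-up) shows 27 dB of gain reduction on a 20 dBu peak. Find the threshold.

-10 dBu

Input is 30 dB above T (since output overshoot × R = input overshoot: (-7 − T)·10 = 20 − T gives T = -10 dBu).
Check: -10 + (20 − (-10))/10 = -10 + 3 = -7 dBu. ✓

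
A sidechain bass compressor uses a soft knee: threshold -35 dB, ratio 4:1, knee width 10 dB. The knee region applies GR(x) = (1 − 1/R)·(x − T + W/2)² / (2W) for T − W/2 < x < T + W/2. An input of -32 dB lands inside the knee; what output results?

x − T + W/2 = -32 − (-35) + 5 = 8.
GR = (1 − 1/4) × 8² / 20 = 0.75 × 64 / 20 = 2.4 dB.
Output = -32 − 2.4 = -34.4 dB.

-34.4 dB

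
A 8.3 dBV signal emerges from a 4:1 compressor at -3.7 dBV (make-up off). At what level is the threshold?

Input is 16 dB above T (since output overshoot × R = input overshoot: (-3.7 − T)·4 = 8.3 − T gives T = -7.7 dBV).
Check: -7.7 + (8.3 − (-7.7))/4 = -7.7 + 4 = -3.7 dBV. ✓

-7.7 dBV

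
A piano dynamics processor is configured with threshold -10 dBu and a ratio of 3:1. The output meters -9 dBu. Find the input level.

That's 1 dB above the -10 dBu threshold.
Before 3:1 compression the overshoot was 1 × 3 = 3 dB, so input = -10 + 3 = -7 dBu.

-7 dBu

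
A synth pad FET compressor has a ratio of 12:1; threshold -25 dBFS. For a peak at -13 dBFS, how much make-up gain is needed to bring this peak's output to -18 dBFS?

Without make-up, output = threshold + overshoot/12 = -25 + 1 = -24 dBFS.
Gap to target: 6 dB.

6 dB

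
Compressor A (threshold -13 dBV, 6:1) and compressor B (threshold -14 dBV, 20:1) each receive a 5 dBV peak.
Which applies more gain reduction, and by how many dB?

B, by 3.05 dB

A: 18 dB over, compressed to 3 dB over, so 15 dB of GR.
B: 19 dB over, compressed to 0.95 dB over, so 18.05 dB of GR.
B applies 3.05 dB more gain reduction.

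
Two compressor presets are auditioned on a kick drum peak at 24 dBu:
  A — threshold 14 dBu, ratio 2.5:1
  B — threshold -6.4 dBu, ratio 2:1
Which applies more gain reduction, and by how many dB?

B, by 9.2 dB

A: 10 dB over, compressed to 4 dB over, so 6 dB of GR.
B: 30.4 dB over, compressed to 15.2 dB over, so 15.2 dB of GR.
Difference: 9.2 dB in favour of B.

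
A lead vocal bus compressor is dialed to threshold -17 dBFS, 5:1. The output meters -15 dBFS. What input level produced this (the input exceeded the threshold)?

Post-compression overshoot = -15 − (-17) = 2 dB.
Undo the ratio: input overshoot = 2 × 5 = 10 dB, giving input = -7 dBFS.

-7 dBFS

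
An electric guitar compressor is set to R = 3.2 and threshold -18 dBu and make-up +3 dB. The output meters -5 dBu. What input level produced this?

Remove make-up: -5 − 3 = -8 dBu.
The compressed level sits -8 − (-18) = 10 dB over threshold.
Before 3.2:1 compression the overshoot was 10 × 3.2 = 32 dB, so input = -18 + 32 = 14 dBu.

14 dBu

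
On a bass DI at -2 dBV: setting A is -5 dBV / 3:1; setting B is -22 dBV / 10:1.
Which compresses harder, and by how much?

A: overshoot 3 dB → output overshoot 1 dB → GR 2 dB.
B: overshoot 20 dB → output overshoot 2 dB → GR 18 dB.
Difference: 16 dB in favour of B.

B, by 16 dB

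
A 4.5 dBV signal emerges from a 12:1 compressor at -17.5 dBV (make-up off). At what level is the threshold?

-19.5 dBV

Let T be the threshold. Output overshoot = (input overshoot)/R, so -17.5 − T = (4.5 − T)/12.
12·(-17.5 − T) = 4.5 − T → 11·T = -210 − 4.5 = -214.5.
T = -214.5/11 = -19.5 dBV.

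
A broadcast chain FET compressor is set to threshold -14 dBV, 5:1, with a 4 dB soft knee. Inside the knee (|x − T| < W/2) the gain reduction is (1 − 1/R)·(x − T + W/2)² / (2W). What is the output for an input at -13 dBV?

x − T + W/2 = -13 − (-14) + 2 = 3.
GR = (1 − 1/5) × 3² / 8 = 0.8 × 9 / 8 = 0.9 dB.
Output = -13 − 0.9 = -13.9 dBV.

-13.9 dBV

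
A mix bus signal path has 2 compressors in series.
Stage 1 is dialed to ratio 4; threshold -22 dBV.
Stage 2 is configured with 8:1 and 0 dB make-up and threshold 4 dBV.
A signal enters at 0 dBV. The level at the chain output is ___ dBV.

Stage 1: overshoot 22 dB → 22/4 = 5.5 dB → -16.5 dBV.
Stage 2: -16.5 dBV ≤ 4 dBV, so stage 2 doesn't engage; output -16.5 dBV.

-16.5 dBV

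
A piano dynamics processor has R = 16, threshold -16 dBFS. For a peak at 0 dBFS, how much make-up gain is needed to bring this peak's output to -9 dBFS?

6 dB

Without make-up, output = threshold + overshoot/16 = -16 + 1 = -15 dBFS.
Gap to target: 6 dB.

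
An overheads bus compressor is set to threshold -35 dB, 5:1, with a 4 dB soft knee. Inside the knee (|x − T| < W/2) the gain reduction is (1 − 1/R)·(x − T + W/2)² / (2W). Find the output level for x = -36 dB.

x − T + W/2 = -36 − (-35) + 2 = 1.
GR = (1 − 1/5) × 1² / 8 = 0.8 × 1 / 8 = 0.1 dB.
Output = -36 − 0.1 = -36.1 dB.

-36.1 dB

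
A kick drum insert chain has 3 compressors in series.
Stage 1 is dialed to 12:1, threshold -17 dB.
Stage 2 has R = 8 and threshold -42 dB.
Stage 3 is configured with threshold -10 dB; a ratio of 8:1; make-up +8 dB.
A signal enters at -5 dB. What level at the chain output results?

-30.75 dB

Stage 1: -5 dB is 12 dB over -17 dB; at 12:1 that becomes 1 dB over, giving -16 dB.
Stage 2: 26 dB above -42 dB, reduced 8:1 to 3.25 dB above → -38.75 dB.
Stage 3: below threshold (-38.75 ≤ -10); passes unchanged; make-up brings it to -30.75 dB.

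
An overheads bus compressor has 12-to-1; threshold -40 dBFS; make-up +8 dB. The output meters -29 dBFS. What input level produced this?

-4 dBFS

Stripping the +8 dB make-up gives -37 dBFS at the gain stage.
The compressed level sits -37 − (-40) = 3 dB over threshold.
Before 12:1 compression the overshoot was 3 × 12 = 36 dB, so input = -40 + 36 = -4 dBFS.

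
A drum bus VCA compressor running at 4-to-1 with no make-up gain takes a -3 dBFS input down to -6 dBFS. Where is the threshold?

-7 dBFS

Let T be the threshold. Output overshoot = (input overshoot)/R, so -6 − T = (-3 − T)/4.
4·(-6 − T) = -3 − T → 3·T = -24 − (-3) = -21.
T = -21/3 = -7 dBFS.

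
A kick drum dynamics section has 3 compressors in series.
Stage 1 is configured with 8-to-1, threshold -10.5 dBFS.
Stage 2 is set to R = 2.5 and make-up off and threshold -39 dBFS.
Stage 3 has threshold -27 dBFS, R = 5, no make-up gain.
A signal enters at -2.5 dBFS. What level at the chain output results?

Stage 1: overshoot 8 dB → 8/8 = 1 dB → -9.5 dBFS.
Stage 2: overshoot 29.5 dB → 29.5/2.5 = 11.8 dB → -27.2 dBFS.
Stage 3: -27.2 dBFS ≤ -27 dBFS, so stage 3 doesn't engage; output -27.2 dBFS.

-27.2 dBFS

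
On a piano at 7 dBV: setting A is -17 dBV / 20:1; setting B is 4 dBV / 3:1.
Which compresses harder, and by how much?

A, by 20.8 dB

A: 24 dB over, compressed to 1.2 dB over, so 22.8 dB of GR.
B: 3 dB over, compressed to 1 dB over, so 2 dB of GR.
Difference: 20.8 dB in favour of A.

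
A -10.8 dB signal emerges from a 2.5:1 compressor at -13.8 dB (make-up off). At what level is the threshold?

-15.8 dB

Gain reduction = -10.8 − (-13.8) = 3 dB; output overshoot = GR / (R − 1) = 3 / 1.5 = 2 dB.
Threshold = output − output overshoot = -13.8 − 2 = -15.8 dB.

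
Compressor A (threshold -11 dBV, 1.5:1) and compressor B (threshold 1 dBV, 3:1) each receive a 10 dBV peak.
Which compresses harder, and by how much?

A: GR = 21 − 21/1.5 = 7 dB.
B: GR = 9 − 9/3 = 6 dB.
A reduces 1 dB more.

A, by 1 dB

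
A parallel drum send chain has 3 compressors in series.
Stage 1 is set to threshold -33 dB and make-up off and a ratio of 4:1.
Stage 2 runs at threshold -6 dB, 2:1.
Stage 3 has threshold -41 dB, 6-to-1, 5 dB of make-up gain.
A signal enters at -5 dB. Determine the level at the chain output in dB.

-33.5 dB

Stage 1: overshoot 28 dB → 28/4 = 7 dB → -26 dB.
Stage 2: below threshold (-26 ≤ -6); passes unchanged; output -26 dB.
Stage 3: overshoot 15 dB → 15/6 = 2.5 dB → -38.5 dB; +5 dB make-up → -33.5 dB.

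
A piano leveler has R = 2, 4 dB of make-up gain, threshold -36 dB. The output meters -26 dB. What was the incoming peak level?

-24 dB

Stripping the +4 dB make-up gives -30 dB at the gain stage.
That's 6 dB above the -36 dB threshold.
Input overshoot = R × output overshoot = 12 dB → input = -36 + 12 = -24 dB.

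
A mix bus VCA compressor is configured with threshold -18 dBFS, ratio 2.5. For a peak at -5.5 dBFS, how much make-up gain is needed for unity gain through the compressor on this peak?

The peak compresses to -18 + 12.5/2.5 = -13 dBFS.
To reach -5.5 dBFS requires -5.5 − (-13) = 7.5 dB of make-up.

7.5 dB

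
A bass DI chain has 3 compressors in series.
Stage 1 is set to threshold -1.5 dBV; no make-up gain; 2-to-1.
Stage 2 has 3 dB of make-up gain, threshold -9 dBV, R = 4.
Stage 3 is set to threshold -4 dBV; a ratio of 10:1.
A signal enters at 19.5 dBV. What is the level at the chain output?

-3.75 dBV

Stage 1: 19.5 dBV is 21 dB over -1.5 dBV; at 2:1 that becomes 10.5 dB over, giving 9 dBV.
Stage 2: 18 dB above -9 dBV, reduced 4:1 to 4.5 dB above → -4.5 dBV; +3 dB make-up → -1.5 dBV.
Stage 3: 2.5 dB above -4 dBV, reduced 10:1 to 0.25 dB above → -3.75 dBV.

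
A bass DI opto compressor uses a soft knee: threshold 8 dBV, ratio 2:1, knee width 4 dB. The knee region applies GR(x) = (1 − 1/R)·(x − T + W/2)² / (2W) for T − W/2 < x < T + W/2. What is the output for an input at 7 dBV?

6.9375 dBV

x − T + W/2 = 7 − 8 + 2 = 1.
GR = (1 − 1/2) × 1² / 8 = 0.5 × 1 / 8 = 0.0625 dB.
Output = 7 − 0.0625 = 6.9375 dBV.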